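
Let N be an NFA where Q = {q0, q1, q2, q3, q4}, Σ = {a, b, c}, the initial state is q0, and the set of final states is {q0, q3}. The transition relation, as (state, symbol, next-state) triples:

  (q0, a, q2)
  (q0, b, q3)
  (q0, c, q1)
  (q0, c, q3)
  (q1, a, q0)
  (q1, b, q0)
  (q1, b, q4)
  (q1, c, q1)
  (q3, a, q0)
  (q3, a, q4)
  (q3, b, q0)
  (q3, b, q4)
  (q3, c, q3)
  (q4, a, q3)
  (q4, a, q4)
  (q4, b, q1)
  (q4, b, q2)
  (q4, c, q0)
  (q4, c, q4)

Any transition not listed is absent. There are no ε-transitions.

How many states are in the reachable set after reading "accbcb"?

Start in {q0}.
Read 'a': {q0} → {q2}.
Read 'c': {q2} → ∅.
The set is empty and remains empty for the remaining 4 symbols.
That set has 0 states.

0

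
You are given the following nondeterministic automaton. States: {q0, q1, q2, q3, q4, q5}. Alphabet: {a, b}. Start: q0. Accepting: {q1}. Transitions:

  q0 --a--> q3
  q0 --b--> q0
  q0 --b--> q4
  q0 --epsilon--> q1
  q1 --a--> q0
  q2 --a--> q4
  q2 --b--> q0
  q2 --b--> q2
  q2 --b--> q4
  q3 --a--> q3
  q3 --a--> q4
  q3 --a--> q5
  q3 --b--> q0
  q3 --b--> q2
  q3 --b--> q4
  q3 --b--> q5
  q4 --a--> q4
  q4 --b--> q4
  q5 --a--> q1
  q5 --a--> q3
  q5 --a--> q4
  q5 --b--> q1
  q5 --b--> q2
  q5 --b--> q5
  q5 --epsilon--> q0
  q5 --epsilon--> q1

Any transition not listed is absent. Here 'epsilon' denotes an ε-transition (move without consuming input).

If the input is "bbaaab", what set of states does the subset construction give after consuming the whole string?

Start: ε-closure({q0}) = {q0, q1}.
Read 'b': q0→{q0, q4}, q1→∅; union {q0, q4}; ε-closure = {q0, q1, q4}.
Read 'b': q0→{q0, q4}, q1→∅, q4→{q4}; union {q0, q4}; ε-closure = {q0, q1, q4}.
Read 'a': q0→{q3}, q1→{q0}, q4→{q4}; union {q0, q3, q4}; ε-closure = {q0, q1, q3, q4}.
Read 'a': q0→{q3}, q1→{q0}, q3→{q3, q4, q5}, q4→{q4}; union {q0, q3, q4, q5}; ε-closure = {q0, q1, q3, q4, q5}.
Read 'a': q0→{q3}, q1→{q0}, q3→{q3, q4, q5}, q4→{q4}, q5→{q1, q3, q4}; now {q0, q1, q3, q4, q5}.
Read 'b': q0→{q0, q4}, q1→∅, q3→{q0, q2, q4, q5}, q4→{q4}, q5→{q1, q2, q5}; now {q0, q1, q2, q4, q5}.

{q0, q1, q2, q4, q5}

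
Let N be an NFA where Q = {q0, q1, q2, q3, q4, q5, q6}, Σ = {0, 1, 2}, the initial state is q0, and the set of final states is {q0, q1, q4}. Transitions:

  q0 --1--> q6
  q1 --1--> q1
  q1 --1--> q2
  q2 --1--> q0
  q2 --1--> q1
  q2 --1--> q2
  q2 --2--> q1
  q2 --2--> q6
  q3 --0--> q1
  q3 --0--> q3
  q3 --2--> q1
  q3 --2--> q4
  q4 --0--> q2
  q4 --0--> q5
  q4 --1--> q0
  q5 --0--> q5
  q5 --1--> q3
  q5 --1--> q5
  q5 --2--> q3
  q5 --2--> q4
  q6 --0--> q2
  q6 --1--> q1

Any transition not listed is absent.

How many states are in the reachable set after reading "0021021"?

Start in {q0}.
Read '0': q0→∅; now ∅.
The set is empty and remains empty for the remaining 6 symbols.
That set has 0 states.

0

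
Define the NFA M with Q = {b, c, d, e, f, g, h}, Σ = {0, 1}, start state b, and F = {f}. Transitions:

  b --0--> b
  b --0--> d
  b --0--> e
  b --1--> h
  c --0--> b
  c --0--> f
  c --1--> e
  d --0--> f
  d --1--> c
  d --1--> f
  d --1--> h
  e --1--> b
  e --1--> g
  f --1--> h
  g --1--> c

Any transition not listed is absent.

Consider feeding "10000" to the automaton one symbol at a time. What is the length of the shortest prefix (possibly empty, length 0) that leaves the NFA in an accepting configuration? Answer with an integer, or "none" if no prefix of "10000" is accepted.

Start in {b}.
Read '1': b→{h}; now {h}.
Read '0': h→∅; now ∅.
The set is empty and remains empty for the remaining 3 symbols.
No reachable set along the way intersects F.

none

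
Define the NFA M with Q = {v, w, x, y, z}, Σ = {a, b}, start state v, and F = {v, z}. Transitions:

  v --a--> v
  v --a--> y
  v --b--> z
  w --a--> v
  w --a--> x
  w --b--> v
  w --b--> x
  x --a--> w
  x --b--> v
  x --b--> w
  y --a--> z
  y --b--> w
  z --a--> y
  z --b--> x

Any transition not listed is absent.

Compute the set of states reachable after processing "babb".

{v, x}

Start in {v}.
Read 'b': {v} → {z}.
Read 'a': {z} → {y}.
Read 'b': {y} → {w}.
Read 'b': {w} → {v, x}.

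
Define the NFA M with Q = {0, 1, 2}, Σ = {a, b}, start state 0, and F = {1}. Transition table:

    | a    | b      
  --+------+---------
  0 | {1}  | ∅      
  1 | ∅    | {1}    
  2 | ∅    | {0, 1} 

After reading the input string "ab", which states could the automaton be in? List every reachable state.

{1}

Start in {0}.
Read 'a': {0} → {1}.
Read 'b': {1} → {1}.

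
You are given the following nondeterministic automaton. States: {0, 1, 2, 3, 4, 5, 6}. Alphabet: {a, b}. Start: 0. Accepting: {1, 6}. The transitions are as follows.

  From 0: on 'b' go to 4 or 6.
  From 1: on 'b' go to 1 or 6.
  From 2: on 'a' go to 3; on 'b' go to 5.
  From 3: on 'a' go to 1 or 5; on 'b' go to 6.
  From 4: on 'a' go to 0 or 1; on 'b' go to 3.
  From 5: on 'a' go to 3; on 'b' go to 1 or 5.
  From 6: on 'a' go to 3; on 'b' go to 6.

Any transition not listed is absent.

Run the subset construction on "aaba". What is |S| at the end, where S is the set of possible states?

Start in {0}.
Read 'a': 0→∅; now ∅.
The set is empty and remains empty for the remaining 3 symbols.
That set has 0 states.

0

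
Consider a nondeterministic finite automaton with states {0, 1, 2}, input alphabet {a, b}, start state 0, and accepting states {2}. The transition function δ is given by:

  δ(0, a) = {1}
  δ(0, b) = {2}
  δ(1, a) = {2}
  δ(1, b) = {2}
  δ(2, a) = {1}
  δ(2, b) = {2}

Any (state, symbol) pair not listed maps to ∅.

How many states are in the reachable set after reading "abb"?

Start in {0}.
Read 'a': 0→{1}; now {1}.
Read 'b': 1→{2}; now {2}.
Read 'b': 2→{2}; now {2}.
That set has 1 state.

1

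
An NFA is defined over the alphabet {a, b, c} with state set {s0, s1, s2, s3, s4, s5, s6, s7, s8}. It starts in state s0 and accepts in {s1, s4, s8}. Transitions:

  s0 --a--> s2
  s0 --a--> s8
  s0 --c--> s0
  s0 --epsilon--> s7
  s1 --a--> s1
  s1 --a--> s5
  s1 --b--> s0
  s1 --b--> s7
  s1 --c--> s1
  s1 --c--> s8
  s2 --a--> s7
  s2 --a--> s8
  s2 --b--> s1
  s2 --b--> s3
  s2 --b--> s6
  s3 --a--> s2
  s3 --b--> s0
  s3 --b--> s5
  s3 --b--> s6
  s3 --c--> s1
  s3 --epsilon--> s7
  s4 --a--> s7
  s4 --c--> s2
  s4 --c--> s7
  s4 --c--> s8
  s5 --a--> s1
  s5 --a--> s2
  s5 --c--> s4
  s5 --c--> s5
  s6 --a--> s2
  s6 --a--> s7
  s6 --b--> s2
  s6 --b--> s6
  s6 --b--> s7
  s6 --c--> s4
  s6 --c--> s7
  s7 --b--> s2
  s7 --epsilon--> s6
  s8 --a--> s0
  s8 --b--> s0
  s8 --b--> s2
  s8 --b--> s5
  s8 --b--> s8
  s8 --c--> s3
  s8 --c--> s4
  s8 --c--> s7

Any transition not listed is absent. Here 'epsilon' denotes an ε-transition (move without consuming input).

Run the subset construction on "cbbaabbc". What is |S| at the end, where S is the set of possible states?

8

Start: ε-closure({s0}) = {s0, s6, s7}.
Read 'c': s0→{s0}, s6→{s4, s7}, s7→∅; union {s0, s4, s7}; ε-closure = {s0, s4, s6, s7}.
Read 'b': s0→∅, s4→∅, s6→{s2, s6, s7}, s7→{s2}; now {s2, s6, s7}.
Read 'b': s2→{s1, s3, s6}, s6→{s2, s6, s7}, s7→{s2}; now {s1, s2, s3, s6, s7}.
Read 'a': s1→{s1, s5}, s2→{s7, s8}, s3→{s2}, s6→{s2, s7}, s7→∅; union {s1, s2, s5, s7, s8}; ε-closure = {s1, s2, s5, s6, s7, s8}.
Read 'a': s1→{s1, s5}, s2→{s7, s8}, s5→{s1, s2}, s6→{s2, s7}, s7→∅, s8→{s0}; union {s0, s1, s2, s5, s7, s8}; ε-closure = {s0, s1, s2, s5, s6, s7, s8}.
Read 'b': s0→∅, s1→{s0, s7}, s2→{s1, s3, s6}, s5→∅, s6→{s2, s6, s7}, s7→{s2}, s8→{s0, s2, s5, s8}; now {s0, s1, s2, s3, s5, s6, s7, s8}.
Read 'b': s0→∅, s1→{s0, s7}, s2→{s1, s3, s6}, s3→{s0, s5, s6}, s5→∅, s6→{s2, s6, s7}, s7→{s2}, s8→{s0, s2, s5, s8}; now {s0, s1, s2, s3, s5, s6, s7, s8}.
Read 'c': s0→{s0}, s1→{s1, s8}, s2→∅, s3→{s1}, s5→{s4, s5}, s6→{s4, s7}, s7→∅, s8→{s3, s4, s7}; union {s0, s1, s3, s4, s5, s7, s8}; ε-closure = {s0, s1, s3, s4, s5, s6, s7, s8}.
That set has 8 states.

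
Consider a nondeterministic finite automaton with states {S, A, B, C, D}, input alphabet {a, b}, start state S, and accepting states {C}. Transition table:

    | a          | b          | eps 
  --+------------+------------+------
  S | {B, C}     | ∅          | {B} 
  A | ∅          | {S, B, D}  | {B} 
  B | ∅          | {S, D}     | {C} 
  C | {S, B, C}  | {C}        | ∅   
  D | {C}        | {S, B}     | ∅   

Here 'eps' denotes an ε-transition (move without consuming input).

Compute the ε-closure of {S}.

{S, B, C}

Begin with {S}.
ε-move S → B; add B.
ε-move B → C; add C.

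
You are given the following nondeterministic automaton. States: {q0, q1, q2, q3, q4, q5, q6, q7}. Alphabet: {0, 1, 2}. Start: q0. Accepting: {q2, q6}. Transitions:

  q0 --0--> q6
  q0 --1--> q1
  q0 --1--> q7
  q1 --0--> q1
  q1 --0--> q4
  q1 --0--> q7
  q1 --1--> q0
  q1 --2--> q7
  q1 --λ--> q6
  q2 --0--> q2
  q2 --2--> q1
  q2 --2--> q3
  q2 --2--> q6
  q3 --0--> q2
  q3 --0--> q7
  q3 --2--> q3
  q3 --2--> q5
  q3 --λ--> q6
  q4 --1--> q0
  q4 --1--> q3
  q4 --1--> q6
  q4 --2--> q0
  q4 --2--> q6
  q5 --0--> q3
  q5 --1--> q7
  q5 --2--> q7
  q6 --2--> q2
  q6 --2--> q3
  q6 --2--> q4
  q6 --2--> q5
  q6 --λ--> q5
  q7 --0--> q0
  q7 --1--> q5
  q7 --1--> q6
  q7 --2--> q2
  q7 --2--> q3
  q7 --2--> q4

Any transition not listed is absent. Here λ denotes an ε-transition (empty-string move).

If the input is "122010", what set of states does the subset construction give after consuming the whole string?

{q0, q1, q2, q3, q4, q5, q6, q7}

Start in {q0}.
Read '1': q0→{q1, q7}; union {q1, q7}; ε-closure = {q1, q5, q6, q7}.
Read '2': q1→{q7}, q5→{q7}, q6→{q2, q3, q4, q5}, q7→{q2, q3, q4}; union {q2, q3, q4, q5, q7}; ε-closure = {q2, q3, q4, q5, q6, q7}.
Read '2': q2→{q1, q3, q6}, q3→{q3, q5}, q4→{q0, q6}, q5→{q7}, q6→{q2, q3, q4, q5}, q7→{q2, q3, q4}; now {q0, q1, q2, q3, q4, q5, q6, q7}.
Read '0': q0→{q6}, q1→{q1, q4, q7}, q2→{q2}, q3→{q2, q7}, q4→∅, q5→{q3}, q6→∅, q7→{q0}; union {q0, q1, q2, q3, q4, q6, q7}; ε-closure = {q0, q1, q2, q3, q4, q5, q6, q7}.
Read '1': q0→{q1, q7}, q1→{q0}, q2→∅, q3→∅, q4→{q0, q3, q6}, q5→{q7}, q6→∅, q7→{q5, q6}; now {q0, q1, q3, q5, q6, q7}.
Read '0': q0→{q6}, q1→{q1, q4, q7}, q3→{q2, q7}, q5→{q3}, q6→∅, q7→{q0}; union {q0, q1, q2, q3, q4, q6, q7}; ε-closure = {q0, q1, q2, q3, q4, q5, q6, q7}.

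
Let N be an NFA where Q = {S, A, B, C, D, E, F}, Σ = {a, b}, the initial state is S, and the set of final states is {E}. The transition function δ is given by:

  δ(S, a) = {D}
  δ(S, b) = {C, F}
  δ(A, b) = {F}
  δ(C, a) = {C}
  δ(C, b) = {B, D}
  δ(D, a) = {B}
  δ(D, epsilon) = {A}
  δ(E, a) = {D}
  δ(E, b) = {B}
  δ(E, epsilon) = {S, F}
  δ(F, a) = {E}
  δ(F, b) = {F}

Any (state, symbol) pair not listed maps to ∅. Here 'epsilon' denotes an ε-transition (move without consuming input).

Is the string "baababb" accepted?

No

Start in {S}.
Read 'b': {S} → {C, F}.
Read 'a': {C, F} → {S, C, E, F}.
Read 'a': {S, C, E, F} → {S, A, C, D, E, F}.
Read 'b': {S, A, C, D, E, F} → {A, B, C, D, F}.
Read 'a': {A, B, C, D, F} → {S, B, C, E, F}.
Read 'b': {S, B, C, E, F} → {A, B, C, D, F}.
Read 'b': {A, B, C, D, F} → {A, B, D, F}.
The final set {A, B, D, F} contains no accepting state.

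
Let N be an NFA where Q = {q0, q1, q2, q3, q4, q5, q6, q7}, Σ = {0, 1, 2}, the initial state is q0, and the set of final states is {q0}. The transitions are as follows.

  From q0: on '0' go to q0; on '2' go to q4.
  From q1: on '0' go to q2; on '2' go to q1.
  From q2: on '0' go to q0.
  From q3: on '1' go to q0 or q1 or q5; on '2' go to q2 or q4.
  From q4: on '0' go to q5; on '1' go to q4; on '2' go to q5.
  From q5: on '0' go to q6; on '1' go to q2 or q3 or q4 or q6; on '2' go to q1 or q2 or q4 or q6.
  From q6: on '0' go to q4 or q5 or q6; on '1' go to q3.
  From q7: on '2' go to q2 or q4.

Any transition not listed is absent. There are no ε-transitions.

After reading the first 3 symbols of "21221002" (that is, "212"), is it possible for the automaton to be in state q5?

Start in {q0}.
Read '2': q0→{q4}; now {q4}.
Read '1': q4→{q4}; now {q4}.
Read '2': q4→{q5}; now {q5}.
State q5 is in {q5}.

Yes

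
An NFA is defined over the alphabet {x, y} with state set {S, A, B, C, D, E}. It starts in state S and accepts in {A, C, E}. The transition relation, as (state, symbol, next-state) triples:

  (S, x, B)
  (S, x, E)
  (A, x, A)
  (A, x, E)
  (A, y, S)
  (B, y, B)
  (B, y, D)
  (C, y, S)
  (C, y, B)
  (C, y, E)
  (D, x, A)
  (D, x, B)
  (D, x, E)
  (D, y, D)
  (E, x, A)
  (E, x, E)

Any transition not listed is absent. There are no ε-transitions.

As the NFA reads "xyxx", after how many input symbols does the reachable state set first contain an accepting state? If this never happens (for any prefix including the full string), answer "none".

1

Start in {S}.
Read 'x': {S} → {B, E}.
None of the earlier sets intersect F, but {B, E} does.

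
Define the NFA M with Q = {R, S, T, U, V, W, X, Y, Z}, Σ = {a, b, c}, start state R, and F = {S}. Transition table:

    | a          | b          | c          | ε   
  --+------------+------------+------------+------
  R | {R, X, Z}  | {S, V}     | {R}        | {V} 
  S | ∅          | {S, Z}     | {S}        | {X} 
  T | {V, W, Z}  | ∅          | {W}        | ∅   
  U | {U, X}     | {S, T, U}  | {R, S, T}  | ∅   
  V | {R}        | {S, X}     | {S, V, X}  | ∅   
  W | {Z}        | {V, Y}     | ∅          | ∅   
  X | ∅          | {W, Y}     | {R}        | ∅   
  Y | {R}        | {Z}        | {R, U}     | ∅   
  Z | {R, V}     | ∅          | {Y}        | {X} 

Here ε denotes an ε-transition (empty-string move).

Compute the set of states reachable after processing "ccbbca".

{R, U, V, X, Z}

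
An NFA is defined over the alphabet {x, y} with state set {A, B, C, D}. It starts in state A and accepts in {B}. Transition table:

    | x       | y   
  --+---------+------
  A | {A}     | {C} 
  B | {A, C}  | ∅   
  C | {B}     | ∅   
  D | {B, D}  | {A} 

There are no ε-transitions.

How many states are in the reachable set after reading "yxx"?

Start in {A}.
Read 'y': {A} → {C}.
Read 'x': {C} → {B}.
Read 'x': {B} → {A, C}.
That set has 2 states.

2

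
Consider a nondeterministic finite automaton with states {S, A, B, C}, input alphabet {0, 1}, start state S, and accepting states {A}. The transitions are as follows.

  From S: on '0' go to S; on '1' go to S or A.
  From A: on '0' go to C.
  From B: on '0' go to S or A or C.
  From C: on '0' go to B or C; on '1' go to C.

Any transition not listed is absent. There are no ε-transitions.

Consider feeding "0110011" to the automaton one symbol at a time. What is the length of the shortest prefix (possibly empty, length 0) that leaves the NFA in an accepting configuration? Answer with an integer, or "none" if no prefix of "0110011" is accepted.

Start in {S}.
Read '0': S→{S}; now {S}.
Read '1': S→{S, A}; now {S, A}.
None of the earlier sets intersect F, but {S, A} does.

2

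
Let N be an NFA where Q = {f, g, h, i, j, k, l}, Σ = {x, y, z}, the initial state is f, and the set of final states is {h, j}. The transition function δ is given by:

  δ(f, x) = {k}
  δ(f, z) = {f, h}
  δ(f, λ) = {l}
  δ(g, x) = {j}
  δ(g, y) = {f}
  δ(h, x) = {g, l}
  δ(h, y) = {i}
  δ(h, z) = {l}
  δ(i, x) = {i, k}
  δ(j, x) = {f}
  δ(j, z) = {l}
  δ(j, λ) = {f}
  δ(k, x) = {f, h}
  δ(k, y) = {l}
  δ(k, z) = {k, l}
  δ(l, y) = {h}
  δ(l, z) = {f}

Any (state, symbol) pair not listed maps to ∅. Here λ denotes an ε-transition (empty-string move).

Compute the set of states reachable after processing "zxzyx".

{g, l}

Start: ε-closure({f}) = {f, l}.
Read 'z': {f, l} → {f, h, l}.
Read 'x': {f, h, l} → {g, k, l}.
Read 'z': {g, k, l} → {f, k, l}.
Read 'y': {f, k, l} → {h, l}.
Read 'x': {h, l} → {g, l}.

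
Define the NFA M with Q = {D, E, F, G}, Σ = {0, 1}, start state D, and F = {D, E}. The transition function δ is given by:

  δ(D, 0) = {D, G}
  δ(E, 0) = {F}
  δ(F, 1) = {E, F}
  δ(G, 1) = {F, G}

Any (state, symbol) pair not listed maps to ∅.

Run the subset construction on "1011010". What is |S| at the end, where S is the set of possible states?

Start in {D}.
Read '1': {D} → ∅.
The set is empty and remains empty for the remaining 6 symbols.
That set has 0 states.

0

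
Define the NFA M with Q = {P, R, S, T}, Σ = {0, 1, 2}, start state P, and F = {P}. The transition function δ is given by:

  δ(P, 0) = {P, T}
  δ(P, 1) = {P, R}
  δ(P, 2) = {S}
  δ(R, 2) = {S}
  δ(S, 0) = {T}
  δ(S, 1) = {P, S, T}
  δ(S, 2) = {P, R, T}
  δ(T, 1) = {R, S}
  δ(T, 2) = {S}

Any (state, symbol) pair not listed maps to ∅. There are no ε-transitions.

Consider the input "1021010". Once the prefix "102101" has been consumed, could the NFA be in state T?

Start in {P}.
Read '1': P→{P, R}; now {P, R}.
Read '0': P→{P, T}, R→∅; now {P, T}.
Read '2': P→{S}, T→{S}; now {S}.
Read '1': S→{P, S, T}; now {P, S, T}.
Read '0': P→{P, T}, S→{T}, T→∅; now {P, T}.
Read '1': P→{P, R}, T→{R, S}; now {P, R, S}.
State T is not in {P, R, S}.

No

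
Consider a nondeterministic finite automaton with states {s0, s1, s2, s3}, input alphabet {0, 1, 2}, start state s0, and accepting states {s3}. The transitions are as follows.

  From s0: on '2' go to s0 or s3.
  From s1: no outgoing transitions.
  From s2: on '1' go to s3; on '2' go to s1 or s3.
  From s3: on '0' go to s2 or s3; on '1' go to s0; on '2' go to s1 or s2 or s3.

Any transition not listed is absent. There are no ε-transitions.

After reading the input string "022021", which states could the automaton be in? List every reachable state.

∅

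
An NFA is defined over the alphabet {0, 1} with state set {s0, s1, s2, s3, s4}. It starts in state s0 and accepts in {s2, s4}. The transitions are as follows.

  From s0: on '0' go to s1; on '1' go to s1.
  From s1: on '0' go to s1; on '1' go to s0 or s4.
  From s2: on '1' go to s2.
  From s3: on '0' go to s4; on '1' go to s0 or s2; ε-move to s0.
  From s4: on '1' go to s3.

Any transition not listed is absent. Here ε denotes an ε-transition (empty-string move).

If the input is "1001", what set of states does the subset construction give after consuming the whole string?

Start in {s0}.
Read '1': {s0} → {s1}.
Read '0': {s1} → {s1}.
Read '0': {s1} → {s1}.
Read '1': {s1} → {s0, s4}.

{s0, s4}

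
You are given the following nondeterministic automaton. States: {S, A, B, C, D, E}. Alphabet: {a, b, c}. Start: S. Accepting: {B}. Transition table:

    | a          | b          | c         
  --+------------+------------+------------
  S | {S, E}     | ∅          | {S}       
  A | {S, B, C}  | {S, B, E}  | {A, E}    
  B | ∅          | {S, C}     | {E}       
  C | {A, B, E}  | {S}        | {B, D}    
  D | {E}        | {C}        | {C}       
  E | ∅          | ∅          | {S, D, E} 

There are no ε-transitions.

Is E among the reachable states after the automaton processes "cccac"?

Start in {S}.
Read 'c': {S} → {S}.
Read 'c': {S} → {S}.
Read 'c': {S} → {S}.
Read 'a': {S} → {S, E}.
Read 'c': {S, E} → {S, D, E}.
State E is in {S, D, E}.

Yes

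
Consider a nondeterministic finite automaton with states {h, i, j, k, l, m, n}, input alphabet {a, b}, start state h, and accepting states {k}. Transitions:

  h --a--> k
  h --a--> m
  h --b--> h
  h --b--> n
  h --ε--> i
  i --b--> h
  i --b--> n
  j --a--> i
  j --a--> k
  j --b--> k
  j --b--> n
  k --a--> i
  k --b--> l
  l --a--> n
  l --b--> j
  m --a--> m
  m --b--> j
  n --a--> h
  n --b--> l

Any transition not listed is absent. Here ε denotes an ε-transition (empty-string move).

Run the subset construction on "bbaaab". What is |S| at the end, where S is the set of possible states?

Start: ε-closure({h}) = {h, i}.
Read 'b': {h, i} → {h, i, n}.
Read 'b': {h, i, n} → {h, i, l, n}.
Read 'a': {h, i, l, n} → {h, i, k, m, n}.
Read 'a': {h, i, k, m, n} → {h, i, k, m}.
Read 'a': {h, i, k, m} → {i, k, m}.
Read 'b': {i, k, m} → {h, i, j, l, n}.
That set has 5 states.

5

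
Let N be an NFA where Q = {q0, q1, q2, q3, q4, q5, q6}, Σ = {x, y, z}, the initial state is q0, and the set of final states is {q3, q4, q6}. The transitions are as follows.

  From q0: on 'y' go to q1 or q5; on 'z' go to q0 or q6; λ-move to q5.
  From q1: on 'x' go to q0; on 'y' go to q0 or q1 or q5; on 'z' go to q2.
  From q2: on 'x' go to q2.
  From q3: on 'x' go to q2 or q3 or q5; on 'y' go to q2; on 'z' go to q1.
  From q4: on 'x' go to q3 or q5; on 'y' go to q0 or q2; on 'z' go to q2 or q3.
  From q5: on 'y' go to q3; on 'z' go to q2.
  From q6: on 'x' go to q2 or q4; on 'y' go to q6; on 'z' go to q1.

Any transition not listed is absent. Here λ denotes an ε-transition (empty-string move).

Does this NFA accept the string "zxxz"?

No

Start: ε-closure({q0}) = {q0, q5}.
Read 'z': q0→{q0, q6}, q5→{q2}; union {q0, q2, q6}; ε-closure = {q0, q2, q5, q6}.
Read 'x': q0→∅, q2→{q2}, q5→∅, q6→{q2, q4}; now {q2, q4}.
Read 'x': q2→{q2}, q4→{q3, q5}; now {q2, q3, q5}.
Read 'z': q2→∅, q3→{q1}, q5→{q2}; now {q1, q2}.
The final set {q1, q2} contains no accepting state.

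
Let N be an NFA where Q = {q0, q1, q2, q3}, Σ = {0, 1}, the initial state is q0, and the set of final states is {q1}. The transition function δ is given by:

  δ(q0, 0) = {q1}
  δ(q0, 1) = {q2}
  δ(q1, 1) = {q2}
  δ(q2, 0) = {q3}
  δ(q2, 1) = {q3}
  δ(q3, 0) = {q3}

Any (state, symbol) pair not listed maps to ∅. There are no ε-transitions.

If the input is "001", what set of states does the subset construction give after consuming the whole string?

Start in {q0}.
Read '0': q0→{q1}; now {q1}.
Read '0': q1→∅; now ∅.
The set is empty and remains empty for the remaining 1 symbol.

∅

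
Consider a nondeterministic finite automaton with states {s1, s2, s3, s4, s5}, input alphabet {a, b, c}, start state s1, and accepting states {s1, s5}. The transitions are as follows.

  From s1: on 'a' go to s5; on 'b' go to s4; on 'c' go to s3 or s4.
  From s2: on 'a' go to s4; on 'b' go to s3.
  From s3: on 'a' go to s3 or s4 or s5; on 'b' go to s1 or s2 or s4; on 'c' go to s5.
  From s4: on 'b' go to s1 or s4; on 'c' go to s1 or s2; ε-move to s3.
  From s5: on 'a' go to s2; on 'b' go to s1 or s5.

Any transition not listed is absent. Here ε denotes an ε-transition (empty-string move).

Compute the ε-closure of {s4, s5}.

{s3, s4, s5}

Begin with {s4, s5}.
ε-move s4 → s3; add s3.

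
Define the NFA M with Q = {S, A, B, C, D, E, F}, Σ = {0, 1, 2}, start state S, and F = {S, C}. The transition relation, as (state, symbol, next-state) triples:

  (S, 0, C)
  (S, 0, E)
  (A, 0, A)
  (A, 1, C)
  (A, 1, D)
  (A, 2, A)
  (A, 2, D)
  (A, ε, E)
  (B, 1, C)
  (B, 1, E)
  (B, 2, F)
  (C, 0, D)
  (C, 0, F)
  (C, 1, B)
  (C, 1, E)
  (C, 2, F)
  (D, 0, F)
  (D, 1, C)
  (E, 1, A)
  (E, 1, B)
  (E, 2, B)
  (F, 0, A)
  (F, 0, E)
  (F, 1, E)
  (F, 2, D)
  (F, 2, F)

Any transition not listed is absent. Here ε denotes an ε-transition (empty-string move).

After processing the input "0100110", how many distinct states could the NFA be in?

4

Start in {S}.
Read '0': {S} → {C, E}.
Read '1': {C, E} → {A, B, E}.
Read '0': {A, B, E} → {A, E}.
Read '0': {A, E} → {A, E}.
Read '1': {A, E} → {A, B, C, D, E}.
Read '1': {A, B, C, D, E} → {A, B, C, D, E}.
Read '0': {A, B, C, D, E} → {A, D, E, F}.
That set has 4 states.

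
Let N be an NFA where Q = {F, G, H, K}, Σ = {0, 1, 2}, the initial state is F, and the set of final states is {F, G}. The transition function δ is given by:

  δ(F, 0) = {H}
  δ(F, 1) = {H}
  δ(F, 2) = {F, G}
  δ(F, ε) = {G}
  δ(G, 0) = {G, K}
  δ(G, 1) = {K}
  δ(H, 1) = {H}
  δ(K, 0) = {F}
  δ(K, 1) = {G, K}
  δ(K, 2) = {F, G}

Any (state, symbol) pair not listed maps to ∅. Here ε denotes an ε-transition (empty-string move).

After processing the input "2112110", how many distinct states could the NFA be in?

Start: ε-closure({F}) = {F, G}.
Read '2': {F, G} → {F, G}.
Read '1': {F, G} → {H, K}.
Read '1': {H, K} → {G, H, K}.
Read '2': {G, H, K} → {F, G}.
Read '1': {F, G} → {H, K}.
Read '1': {H, K} → {G, H, K}.
Read '0': {G, H, K} → {F, G, K}.
That set has 3 states.

3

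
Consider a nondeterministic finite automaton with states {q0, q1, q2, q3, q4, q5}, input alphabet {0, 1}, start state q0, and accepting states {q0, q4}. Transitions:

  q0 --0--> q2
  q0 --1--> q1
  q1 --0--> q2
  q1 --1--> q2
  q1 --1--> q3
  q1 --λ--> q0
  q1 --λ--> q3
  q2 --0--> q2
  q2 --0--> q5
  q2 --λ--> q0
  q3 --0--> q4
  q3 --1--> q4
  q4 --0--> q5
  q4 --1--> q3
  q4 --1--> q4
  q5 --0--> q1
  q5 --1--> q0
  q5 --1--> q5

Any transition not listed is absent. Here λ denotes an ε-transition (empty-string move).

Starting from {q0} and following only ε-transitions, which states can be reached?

Begin with {q0}.
No ε-moves leave this set, so the closure equals the set itself.

{q0}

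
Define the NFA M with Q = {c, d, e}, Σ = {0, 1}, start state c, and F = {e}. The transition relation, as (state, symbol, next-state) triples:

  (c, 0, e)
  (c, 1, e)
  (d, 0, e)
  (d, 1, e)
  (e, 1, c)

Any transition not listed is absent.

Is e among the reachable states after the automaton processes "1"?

Start in {c}.
Read '1': c→{e}; now {e}.
State e is in {e}.

Yes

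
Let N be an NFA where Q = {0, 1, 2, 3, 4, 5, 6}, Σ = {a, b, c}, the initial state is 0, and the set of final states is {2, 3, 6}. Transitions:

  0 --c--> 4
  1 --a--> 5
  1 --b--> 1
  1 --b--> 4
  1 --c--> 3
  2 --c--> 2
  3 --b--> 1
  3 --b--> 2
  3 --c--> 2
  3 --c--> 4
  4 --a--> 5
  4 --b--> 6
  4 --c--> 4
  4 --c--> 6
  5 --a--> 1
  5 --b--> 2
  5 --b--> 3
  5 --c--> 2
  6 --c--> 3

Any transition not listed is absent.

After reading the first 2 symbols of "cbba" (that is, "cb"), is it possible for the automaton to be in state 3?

No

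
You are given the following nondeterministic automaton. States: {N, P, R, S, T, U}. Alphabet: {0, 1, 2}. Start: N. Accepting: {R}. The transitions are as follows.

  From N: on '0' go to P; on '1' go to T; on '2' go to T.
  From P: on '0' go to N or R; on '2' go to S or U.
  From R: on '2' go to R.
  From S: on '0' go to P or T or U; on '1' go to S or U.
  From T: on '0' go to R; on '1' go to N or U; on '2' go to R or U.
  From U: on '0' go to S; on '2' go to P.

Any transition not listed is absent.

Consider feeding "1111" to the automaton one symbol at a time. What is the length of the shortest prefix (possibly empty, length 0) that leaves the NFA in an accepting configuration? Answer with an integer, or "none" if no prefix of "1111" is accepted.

none

Start in {N}.
Read '1': N→{T}; now {T}.
Read '1': T→{N, U}; now {N, U}.
Read '1': N→{T}, U→∅; now {T}.
Read '1': T→{N, U}; now {N, U}.
No reachable set along the way intersects F.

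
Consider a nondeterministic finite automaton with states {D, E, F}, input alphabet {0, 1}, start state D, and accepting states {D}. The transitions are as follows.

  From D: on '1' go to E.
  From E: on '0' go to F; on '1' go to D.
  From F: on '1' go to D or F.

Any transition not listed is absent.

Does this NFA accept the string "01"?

Start in {D}.
Read '0': {D} → ∅.
The set is empty and remains empty for the remaining 1 symbol.
The final set ∅ contains no accepting state.

No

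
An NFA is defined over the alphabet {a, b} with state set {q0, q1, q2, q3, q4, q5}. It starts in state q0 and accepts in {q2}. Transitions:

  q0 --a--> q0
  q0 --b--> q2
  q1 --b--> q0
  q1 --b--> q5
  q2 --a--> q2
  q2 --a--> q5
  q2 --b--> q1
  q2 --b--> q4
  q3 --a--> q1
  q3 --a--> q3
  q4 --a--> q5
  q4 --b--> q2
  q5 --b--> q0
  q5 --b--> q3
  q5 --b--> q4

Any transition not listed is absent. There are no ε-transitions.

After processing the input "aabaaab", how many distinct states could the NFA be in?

4

Start in {q0}.
Read 'a': {q0} → {q0}.
Read 'a': {q0} → {q0}.
Read 'b': {q0} → {q2}.
Read 'a': {q2} → {q2, q5}.
Read 'a': {q2, q5} → {q2, q5}.
Read 'a': {q2, q5} → {q2, q5}.
Read 'b': {q2, q5} → {q0, q1, q3, q4}.
That set has 4 states.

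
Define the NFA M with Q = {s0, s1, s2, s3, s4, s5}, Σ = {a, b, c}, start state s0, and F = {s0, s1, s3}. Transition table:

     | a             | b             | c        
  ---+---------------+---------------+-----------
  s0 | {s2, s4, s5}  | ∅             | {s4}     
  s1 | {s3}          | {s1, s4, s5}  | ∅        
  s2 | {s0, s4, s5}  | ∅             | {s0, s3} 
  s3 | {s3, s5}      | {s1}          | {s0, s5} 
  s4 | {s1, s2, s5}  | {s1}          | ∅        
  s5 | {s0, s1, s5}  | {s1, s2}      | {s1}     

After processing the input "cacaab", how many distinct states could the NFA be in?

4

Start in {s0}.
Read 'c': {s0} → {s4}.
Read 'a': {s4} → {s1, s2, s5}.
Read 'c': {s1, s2, s5} → {s0, s1, s3}.
Read 'a': {s0, s1, s3} → {s2, s3, s4, s5}.
Read 'a': {s2, s3, s4, s5} → {s0, s1, s2, s3, s4, s5}.
Read 'b': {s0, s1, s2, s3, s4, s5} → {s1, s2, s4, s5}.
That set has 4 states.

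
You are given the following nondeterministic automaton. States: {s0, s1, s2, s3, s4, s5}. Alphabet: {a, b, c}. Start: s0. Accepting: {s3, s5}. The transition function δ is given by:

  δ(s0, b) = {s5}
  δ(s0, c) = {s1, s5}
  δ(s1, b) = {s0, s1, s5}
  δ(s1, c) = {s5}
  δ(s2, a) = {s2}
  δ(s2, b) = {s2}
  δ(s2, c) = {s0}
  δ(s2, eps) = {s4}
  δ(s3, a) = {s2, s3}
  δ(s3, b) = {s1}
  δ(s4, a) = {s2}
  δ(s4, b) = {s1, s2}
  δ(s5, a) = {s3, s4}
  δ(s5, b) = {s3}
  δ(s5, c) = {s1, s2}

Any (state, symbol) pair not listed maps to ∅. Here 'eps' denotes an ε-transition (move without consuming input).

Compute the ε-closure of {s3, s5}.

Begin with {s3, s5}.
No ε-moves leave this set, so the closure equals the set itself.

{s3, s5}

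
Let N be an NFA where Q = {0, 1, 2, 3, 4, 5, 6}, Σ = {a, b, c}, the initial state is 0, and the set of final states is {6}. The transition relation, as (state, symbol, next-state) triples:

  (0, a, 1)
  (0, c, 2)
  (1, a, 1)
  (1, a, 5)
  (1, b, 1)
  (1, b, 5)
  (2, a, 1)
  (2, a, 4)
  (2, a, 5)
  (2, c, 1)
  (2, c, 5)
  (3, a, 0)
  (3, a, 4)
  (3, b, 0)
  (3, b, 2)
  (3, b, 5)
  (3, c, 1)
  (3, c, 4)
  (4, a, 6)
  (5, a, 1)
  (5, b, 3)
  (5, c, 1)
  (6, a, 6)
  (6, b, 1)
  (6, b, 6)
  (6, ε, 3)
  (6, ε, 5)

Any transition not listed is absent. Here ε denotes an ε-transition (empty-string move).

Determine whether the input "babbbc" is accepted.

Start in {0}.
Read 'b': {0} → ∅.
The set is empty and remains empty for the remaining 5 symbols.
The final set ∅ contains no accepting state.

No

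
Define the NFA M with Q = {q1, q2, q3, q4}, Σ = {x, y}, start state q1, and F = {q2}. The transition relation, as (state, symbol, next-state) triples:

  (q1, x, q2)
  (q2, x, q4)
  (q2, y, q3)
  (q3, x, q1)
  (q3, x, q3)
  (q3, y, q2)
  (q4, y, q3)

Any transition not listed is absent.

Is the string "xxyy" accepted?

Yes

Start in {q1}.
Read 'x': {q1} → {q2}.
Read 'x': {q2} → {q4}.
Read 'y': {q4} → {q3}.
Read 'y': {q3} → {q2}.
The final set {q2} contains the accepting state q2.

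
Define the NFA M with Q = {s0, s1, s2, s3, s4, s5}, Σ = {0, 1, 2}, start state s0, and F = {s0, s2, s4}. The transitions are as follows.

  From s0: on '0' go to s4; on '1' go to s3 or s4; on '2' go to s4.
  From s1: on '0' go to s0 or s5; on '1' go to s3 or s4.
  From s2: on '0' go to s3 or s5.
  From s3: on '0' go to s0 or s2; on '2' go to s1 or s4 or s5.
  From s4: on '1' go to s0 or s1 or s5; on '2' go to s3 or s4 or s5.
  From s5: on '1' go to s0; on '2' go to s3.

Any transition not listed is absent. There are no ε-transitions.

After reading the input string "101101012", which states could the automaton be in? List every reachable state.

Start in {s0}.
Read '1': s0→{s3, s4}; now {s3, s4}.
Read '0': s3→{s0, s2}, s4→∅; now {s0, s2}.
Read '1': s0→{s3, s4}, s2→∅; now {s3, s4}.
Read '1': s3→∅, s4→{s0, s1, s5}; now {s0, s1, s5}.
Read '0': s0→{s4}, s1→{s0, s5}, s5→∅; now {s0, s4, s5}.
Read '1': s0→{s3, s4}, s4→{s0, s1, s5}, s5→{s0}; now {s0, s1, s3, s4, s5}.
Read '0': s0→{s4}, s1→{s0, s5}, s3→{s0, s2}, s4→∅, s5→∅; now {s0, s2, s4, s5}.
Read '1': s0→{s3, s4}, s2→∅, s4→{s0, s1, s5}, s5→{s0}; now {s0, s1, s3, s4, s5}.
Read '2': s0→{s4}, s1→∅, s3→{s1, s4, s5}, s4→{s3, s4, s5}, s5→{s3}; now {s1, s3, s4, s5}.

{s1, s3, s4, s5}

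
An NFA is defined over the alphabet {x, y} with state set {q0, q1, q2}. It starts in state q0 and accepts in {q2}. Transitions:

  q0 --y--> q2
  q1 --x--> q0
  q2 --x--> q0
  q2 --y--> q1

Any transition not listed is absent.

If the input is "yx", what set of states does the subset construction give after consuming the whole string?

{q0}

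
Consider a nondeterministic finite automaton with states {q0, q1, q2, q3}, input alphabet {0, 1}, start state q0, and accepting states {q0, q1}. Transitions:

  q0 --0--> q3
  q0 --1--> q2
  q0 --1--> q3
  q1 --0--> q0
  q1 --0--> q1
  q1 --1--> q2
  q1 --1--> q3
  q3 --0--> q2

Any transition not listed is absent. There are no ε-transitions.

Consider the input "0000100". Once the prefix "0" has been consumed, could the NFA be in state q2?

Start in {q0}.
Read '0': {q0} → {q3}.
State q2 is not in {q3}.

No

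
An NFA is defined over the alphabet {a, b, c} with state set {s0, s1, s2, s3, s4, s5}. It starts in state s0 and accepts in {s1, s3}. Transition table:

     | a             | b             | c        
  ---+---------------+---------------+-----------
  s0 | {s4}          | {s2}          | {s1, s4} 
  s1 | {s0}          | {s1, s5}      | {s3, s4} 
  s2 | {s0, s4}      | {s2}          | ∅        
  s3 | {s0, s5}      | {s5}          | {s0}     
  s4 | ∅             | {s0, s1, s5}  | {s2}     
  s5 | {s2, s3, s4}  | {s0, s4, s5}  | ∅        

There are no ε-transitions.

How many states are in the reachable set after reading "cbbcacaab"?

3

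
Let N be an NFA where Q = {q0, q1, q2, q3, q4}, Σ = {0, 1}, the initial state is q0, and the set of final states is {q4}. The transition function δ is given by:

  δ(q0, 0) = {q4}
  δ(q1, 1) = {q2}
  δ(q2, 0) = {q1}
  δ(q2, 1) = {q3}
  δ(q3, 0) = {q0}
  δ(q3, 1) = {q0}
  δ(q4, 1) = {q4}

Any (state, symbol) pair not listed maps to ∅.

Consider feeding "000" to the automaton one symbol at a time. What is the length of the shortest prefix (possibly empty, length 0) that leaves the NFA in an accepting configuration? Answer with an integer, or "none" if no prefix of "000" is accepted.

1

Start in {q0}.
Read '0': q0→{q4}; now {q4}.
None of the earlier sets intersect F, but {q4} does.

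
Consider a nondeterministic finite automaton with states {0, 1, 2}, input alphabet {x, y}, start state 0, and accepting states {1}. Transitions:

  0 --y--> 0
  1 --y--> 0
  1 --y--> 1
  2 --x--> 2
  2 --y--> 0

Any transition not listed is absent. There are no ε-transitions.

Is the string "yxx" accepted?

Start in {0}.
Read 'y': {0} → {0}.
Read 'x': {0} → ∅.
The set is empty and remains empty for the remaining 1 symbol.
The final set ∅ contains no accepting state.

No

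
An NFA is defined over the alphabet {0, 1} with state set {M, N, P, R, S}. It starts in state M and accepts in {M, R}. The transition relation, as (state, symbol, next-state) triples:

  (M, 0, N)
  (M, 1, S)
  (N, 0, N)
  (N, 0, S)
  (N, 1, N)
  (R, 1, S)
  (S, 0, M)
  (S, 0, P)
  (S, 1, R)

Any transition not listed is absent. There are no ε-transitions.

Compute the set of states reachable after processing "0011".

{N, S}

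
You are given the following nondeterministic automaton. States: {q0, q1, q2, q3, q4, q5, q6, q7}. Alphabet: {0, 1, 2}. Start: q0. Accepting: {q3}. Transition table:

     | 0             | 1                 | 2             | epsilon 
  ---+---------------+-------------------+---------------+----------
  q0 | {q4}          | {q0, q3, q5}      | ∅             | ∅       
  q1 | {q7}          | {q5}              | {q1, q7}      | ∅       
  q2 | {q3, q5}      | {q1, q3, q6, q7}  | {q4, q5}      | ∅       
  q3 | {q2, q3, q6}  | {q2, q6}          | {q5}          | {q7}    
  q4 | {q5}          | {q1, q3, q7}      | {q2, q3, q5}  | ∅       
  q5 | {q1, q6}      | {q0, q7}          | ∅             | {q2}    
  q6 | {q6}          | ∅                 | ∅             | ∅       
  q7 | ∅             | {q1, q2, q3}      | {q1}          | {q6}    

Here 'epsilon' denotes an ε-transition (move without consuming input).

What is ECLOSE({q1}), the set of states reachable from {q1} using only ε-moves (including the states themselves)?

Begin with {q1}.
No ε-moves leave this set, so the closure equals the set itself.

{q1}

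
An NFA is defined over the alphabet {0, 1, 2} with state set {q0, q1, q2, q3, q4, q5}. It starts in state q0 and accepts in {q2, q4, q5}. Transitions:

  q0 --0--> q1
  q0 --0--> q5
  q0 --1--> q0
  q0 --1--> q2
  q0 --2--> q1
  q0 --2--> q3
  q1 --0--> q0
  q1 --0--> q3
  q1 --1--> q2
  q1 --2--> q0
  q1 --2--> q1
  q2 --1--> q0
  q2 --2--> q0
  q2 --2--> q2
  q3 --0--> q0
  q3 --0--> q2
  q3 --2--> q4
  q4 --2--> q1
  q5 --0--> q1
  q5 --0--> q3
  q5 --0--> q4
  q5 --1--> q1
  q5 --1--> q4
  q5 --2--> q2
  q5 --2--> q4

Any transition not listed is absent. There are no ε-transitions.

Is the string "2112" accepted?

Start in {q0}.
Read '2': {q0} → {q1, q3}.
Read '1': {q1, q3} → {q2}.
Read '1': {q2} → {q0}.
Read '2': {q0} → {q1, q3}.
The final set {q1, q3} contains no accepting state.

No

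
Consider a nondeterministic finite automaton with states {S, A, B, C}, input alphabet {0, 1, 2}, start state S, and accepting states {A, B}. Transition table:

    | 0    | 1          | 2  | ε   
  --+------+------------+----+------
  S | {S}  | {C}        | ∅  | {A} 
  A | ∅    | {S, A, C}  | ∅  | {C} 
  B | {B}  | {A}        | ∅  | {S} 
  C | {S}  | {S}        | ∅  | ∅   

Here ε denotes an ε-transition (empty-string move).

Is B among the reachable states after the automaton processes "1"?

No

Start: ε-closure({S}) = {S, A, C}.
Read '1': {S, A, C} → {S, A, C}.
State B is not in {S, A, C}.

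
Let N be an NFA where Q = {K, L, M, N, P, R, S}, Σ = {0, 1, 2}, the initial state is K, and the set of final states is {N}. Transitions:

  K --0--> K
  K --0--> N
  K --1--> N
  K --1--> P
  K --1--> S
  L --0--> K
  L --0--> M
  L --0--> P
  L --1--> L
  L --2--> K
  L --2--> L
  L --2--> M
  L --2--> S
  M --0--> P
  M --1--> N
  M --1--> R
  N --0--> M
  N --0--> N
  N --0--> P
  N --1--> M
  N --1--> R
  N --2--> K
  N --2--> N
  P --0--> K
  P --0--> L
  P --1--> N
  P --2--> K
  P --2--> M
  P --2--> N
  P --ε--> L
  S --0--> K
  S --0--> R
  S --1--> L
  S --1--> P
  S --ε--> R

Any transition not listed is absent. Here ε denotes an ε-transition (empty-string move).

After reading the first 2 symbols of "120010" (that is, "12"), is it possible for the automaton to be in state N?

Yes

Start in {K}.
Read '1': {K} → {L, N, P, R, S}.
Read '2': {L, N, P, R, S} → {K, L, M, N, R, S}.
State N is in {K, L, M, N, R, S}.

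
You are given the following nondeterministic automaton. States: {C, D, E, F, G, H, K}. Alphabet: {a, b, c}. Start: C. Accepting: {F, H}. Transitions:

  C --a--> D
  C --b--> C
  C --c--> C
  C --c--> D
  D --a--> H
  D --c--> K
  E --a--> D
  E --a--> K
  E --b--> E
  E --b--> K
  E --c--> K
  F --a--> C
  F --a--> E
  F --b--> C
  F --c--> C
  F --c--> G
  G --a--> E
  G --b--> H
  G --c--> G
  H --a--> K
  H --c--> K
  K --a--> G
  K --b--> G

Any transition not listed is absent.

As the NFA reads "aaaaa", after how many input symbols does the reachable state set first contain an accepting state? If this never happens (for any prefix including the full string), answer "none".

2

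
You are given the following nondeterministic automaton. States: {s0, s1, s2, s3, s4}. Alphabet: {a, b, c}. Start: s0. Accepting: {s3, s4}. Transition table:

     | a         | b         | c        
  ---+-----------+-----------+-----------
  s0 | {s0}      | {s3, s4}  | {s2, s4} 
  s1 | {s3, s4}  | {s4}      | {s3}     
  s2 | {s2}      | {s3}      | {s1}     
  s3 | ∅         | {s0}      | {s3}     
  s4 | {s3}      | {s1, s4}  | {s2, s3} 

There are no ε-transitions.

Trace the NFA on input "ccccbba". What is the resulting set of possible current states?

{s3}

Start in {s0}.
Read 'c': {s0} → {s2, s4}.
Read 'c': {s2, s4} → {s1, s2, s3}.
Read 'c': {s1, s2, s3} → {s1, s3}.
Read 'c': {s1, s3} → {s3}.
Read 'b': {s3} → {s0}.
Read 'b': {s0} → {s3, s4}.
Read 'a': {s3, s4} → {s3}.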